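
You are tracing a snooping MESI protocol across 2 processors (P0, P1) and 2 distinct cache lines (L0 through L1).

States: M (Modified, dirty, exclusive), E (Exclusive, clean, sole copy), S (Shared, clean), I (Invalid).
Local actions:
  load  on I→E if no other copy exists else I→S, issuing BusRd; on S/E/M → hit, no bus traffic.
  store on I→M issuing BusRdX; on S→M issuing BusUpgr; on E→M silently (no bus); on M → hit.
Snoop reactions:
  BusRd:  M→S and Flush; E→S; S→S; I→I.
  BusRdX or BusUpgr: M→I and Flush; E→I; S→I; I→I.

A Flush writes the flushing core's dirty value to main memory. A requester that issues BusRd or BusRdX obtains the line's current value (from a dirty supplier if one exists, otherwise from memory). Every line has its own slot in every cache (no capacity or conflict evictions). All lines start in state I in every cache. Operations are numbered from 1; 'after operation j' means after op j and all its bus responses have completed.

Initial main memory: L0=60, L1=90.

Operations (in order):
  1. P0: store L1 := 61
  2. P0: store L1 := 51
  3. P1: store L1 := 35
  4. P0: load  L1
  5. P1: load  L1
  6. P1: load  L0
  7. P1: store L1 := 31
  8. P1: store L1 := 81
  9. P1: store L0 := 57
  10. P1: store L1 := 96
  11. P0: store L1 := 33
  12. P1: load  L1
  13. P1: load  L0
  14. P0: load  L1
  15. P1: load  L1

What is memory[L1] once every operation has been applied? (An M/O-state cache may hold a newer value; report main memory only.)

step 1: P0: store L1 := 61  ⟶  MI  (L1)  txn=BusRdX  M[L1]=90
step 2: P0: store L1 := 51  ⟶  MI  (L1)  txn=∅  M[L1]=90
step 3: P1: store L1 := 35  ⟶  IM  (L1)  txn=BusRdX+Flush  M[L1]=51
step 4: P0: load  L1  ⟶  SS  (L1)  txn=BusRd+Flush  M[L1]=35
step 5: P1: load  L1  ⟶  SS  (L1)  txn=∅  M[L1]=35
step 6: P1: load  L0  ⟶  IE  (L0)  txn=BusRd  M[L0]=60
step 7: P1: store L1 := 31  ⟶  IM  (L1)  txn=BusUpgr  M[L1]=35
step 8: P1: store L1 := 81  ⟶  IM  (L1)  txn=∅  M[L1]=35
step 9: P1: store L0 := 57  ⟶  IM  (L0)  txn=∅  M[L0]=60
step 10: P1: store L1 := 96  ⟶  IM  (L1)  txn=∅  M[L1]=35
step 11: P0: store L1 := 33  ⟶  MI  (L1)  txn=BusRdX+Flush  M[L1]=96
step 12: P1: load  L1  ⟶  SS  (L1)  txn=BusRd+Flush  M[L1]=33
step 13: P1: load  L0  ⟶  IM  (L0)  txn=∅  M[L0]=60
step 14: P0: load  L1  ⟶  SS  (L1)  txn=∅  M[L1]=33
step 15: P1: load  L1  ⟶  SS  (L1)  txn=∅  M[L1]=33

memory[L1] = 33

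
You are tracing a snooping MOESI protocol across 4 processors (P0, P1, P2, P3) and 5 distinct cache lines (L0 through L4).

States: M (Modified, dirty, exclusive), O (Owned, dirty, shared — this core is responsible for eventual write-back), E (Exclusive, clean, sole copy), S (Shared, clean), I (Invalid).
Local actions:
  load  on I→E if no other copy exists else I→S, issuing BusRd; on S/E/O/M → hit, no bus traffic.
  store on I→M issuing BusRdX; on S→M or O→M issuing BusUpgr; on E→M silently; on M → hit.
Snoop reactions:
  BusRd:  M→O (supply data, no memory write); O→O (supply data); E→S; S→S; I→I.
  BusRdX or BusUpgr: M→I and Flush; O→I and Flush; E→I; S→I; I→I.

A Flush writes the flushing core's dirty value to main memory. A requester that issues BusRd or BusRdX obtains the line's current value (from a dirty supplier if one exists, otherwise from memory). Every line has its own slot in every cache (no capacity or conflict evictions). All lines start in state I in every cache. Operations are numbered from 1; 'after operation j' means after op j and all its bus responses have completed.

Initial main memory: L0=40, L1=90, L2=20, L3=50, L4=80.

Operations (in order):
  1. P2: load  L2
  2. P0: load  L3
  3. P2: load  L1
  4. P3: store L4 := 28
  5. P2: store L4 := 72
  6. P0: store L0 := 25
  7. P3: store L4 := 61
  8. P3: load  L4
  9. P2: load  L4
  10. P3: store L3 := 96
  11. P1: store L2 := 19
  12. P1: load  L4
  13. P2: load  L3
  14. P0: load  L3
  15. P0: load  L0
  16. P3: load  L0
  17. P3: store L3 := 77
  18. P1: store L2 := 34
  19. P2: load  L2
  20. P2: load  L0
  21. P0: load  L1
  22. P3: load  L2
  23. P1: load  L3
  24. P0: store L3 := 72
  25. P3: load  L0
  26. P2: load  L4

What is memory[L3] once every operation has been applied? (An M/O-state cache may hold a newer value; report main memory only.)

step 1: P2: load  L2  ⟶  IIEI  (L2)  txn=BusRd  M[L2]=20
step 2: P0: load  L3  ⟶  EIII  (L3)  txn=BusRd  M[L3]=50
step 3: P2: load  L1  ⟶  IIEI  (L1)  txn=BusRd  M[L1]=90
step 4: P3: store L4 := 28  ⟶  IIIM  (L4)  txn=BusRdX  M[L4]=80
step 5: P2: store L4 := 72  ⟶  IIMI  (L4)  txn=BusRdX+Flush  M[L4]=28
step 6: P0: store L0 := 25  ⟶  MIII  (L0)  txn=BusRdX  M[L0]=40
step 7: P3: store L4 := 61  ⟶  IIIM  (L4)  txn=BusRdX+Flush  M[L4]=72
step 8: P3: load  L4  ⟶  IIIM  (L4)  txn=∅  M[L4]=72
step 9: P2: load  L4  ⟶  IISO  (L4)  txn=BusRd  M[L4]=72
step 10: P3: store L3 := 96  ⟶  IIIM  (L3)  txn=BusRdX  M[L3]=50
step 11: P1: store L2 := 19  ⟶  IMII  (L2)  txn=BusRdX  M[L2]=20
step 12: P1: load  L4  ⟶  ISSO  (L4)  txn=BusRd  M[L4]=72
step 13: P2: load  L3  ⟶  IISO  (L3)  txn=BusRd  M[L3]=50
step 14: P0: load  L3  ⟶  SISO  (L3)  txn=BusRd  M[L3]=50
step 15: P0: load  L0  ⟶  MIII  (L0)  txn=∅  M[L0]=40
step 16: P3: load  L0  ⟶  OIIS  (L0)  txn=BusRd  M[L0]=40
step 17: P3: store L3 := 77  ⟶  IIIM  (L3)  txn=BusUpgr  M[L3]=50
step 18: P1: store L2 := 34  ⟶  IMII  (L2)  txn=∅  M[L2]=20
step 19: P2: load  L2  ⟶  IOSI  (L2)  txn=BusRd  M[L2]=20
step 20: P2: load  L0  ⟶  OISS  (L0)  txn=BusRd  M[L0]=40
step 21: P0: load  L1  ⟶  SISI  (L1)  txn=BusRd  M[L1]=90
step 22: P3: load  L2  ⟶  IOSS  (L2)  txn=BusRd  M[L2]=20
step 23: P1: load  L3  ⟶  ISIO  (L3)  txn=BusRd  M[L3]=50
step 24: P0: store L3 := 72  ⟶  MIII  (L3)  txn=BusRdX+Flush  M[L3]=77
step 25: P3: load  L0  ⟶  OISS  (L0)  txn=∅  M[L0]=40
step 26: P2: load  L4  ⟶  ISSO  (L4)  txn=∅  M[L4]=72

memory[L3] = 77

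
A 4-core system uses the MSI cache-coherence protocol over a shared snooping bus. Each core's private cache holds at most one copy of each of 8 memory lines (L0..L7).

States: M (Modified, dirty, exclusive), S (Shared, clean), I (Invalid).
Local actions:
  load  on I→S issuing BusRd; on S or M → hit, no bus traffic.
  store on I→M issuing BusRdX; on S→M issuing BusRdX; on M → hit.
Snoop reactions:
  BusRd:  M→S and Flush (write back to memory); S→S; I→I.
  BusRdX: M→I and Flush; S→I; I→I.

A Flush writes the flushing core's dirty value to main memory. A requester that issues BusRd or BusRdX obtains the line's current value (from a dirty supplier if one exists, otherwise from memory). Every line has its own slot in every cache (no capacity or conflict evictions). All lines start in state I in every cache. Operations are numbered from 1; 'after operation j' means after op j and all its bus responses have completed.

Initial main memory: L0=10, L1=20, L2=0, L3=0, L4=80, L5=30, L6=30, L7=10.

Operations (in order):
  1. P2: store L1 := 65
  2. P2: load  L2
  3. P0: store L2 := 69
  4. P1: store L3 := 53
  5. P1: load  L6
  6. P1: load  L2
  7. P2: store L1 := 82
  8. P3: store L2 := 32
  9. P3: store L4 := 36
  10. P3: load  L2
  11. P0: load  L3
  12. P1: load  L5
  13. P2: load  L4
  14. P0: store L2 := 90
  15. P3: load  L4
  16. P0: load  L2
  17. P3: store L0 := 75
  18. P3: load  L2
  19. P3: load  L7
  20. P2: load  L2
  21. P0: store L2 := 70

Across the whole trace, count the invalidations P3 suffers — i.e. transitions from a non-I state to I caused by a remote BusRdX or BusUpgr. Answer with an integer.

invalidations = 2

[1] P2: store L1 := 65 | P0:I, P1:I, P2:M(65), P3:I | bus: BusRdX
[2] P2: load  L2 | P0:I, P1:I, P2:S(0), P3:I | bus: BusRd
[3] P0: store L2 := 69 | P0:M(69), P1:I, P2:I, P3:I | bus: BusRdX
[4] P1: store L3 := 53 | P0:I, P1:M(53), P2:I, P3:I | bus: BusRdX
[5] P1: load  L6 | P0:I, P1:S(30), P2:I, P3:I | bus: BusRd
[6] P1: load  L2 | P0:S(69), P1:S(69), P2:I, P3:I | bus: BusRd,Flush
[7] P2: store L1 := 82 | P0:I, P1:I, P2:M(82), P3:I | bus: none
[8] P3: store L2 := 32 | P0:I, P1:I, P2:I, P3:M(32) | bus: BusRdX
[9] P3: store L4 := 36 | P0:I, P1:I, P2:I, P3:M(36) | bus: BusRdX
[10] P3: load  L2 | P0:I, P1:I, P2:I, P3:M(32) | bus: none
[11] P0: load  L3 | P0:S(53), P1:S(53), P2:I, P3:I | bus: BusRd,Flush
[12] P1: load  L5 | P0:I, P1:S(30), P2:I, P3:I | bus: BusRd
[13] P2: load  L4 | P0:I, P1:I, P2:S(36), P3:S(36) | bus: BusRd,Flush
[14] P0: store L2 := 90 | P0:M(90), P1:I, P2:I, P3:I | bus: BusRdX,Flush
[15] P3: load  L4 | P0:I, P1:I, P2:S(36), P3:S(36) | bus: none
[16] P0: load  L2 | P0:M(90), P1:I, P2:I, P3:I | bus: none
[17] P3: store L0 := 75 | P0:I, P1:I, P2:I, P3:M(75) | bus: BusRdX
[18] P3: load  L2 | P0:S(90), P1:I, P2:I, P3:S(90) | bus: BusRd,Flush
[19] P3: load  L7 | P0:I, P1:I, P2:I, P3:S(10) | bus: BusRd
[20] P2: load  L2 | P0:S(90), P1:I, P2:S(90), P3:S(90) | bus: BusRd
[21] P0: store L2 := 70 | P0:M(70), P1:I, P2:I, P3:I | bus: BusRdX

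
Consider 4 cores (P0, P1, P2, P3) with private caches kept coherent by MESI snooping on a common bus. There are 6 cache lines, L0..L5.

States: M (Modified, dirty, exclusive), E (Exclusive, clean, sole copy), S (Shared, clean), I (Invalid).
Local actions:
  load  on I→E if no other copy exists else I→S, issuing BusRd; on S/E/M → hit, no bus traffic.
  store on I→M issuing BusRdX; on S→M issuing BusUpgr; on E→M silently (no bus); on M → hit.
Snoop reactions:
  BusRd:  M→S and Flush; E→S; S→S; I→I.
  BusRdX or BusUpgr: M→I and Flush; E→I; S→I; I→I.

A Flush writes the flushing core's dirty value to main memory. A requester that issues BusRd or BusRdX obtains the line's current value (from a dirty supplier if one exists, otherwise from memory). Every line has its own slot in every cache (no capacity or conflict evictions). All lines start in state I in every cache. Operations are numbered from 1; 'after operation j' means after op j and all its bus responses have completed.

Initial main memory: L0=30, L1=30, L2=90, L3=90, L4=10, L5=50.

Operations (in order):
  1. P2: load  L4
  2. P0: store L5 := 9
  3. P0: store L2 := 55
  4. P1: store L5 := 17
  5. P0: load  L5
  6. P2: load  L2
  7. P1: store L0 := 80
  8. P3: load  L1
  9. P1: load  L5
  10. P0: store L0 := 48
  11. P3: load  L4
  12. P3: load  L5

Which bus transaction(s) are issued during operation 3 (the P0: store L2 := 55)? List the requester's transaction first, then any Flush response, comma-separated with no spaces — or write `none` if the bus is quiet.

bus = BusRdX

  op1 P2: load  L4 → I/I/E/I on L4; bus BusRd; mem=10
  op2 P0: store L5 := 9 → M/I/I/I on L5; bus BusRdX; mem=50
  op3 P0: store L2 := 55 → M/I/I/I on L2; bus BusRdX; mem=90
  op4 P1: store L5 := 17 → I/M/I/I on L5; bus BusRdX Flush; mem=9
  op5 P0: load  L5 → S/S/I/I on L5; bus BusRd Flush; mem=17
  op6 P2: load  L2 → S/I/S/I on L2; bus BusRd Flush; mem=55
  op7 P1: store L0 := 80 → I/M/I/I on L0; bus BusRdX; mem=30
  op8 P3: load  L1 → I/I/I/E on L1; bus BusRd; mem=30
  op9 P1: load  L5 → S/S/I/I on L5; bus (none); mem=17
  op10 P0: store L0 := 48 → M/I/I/I on L0; bus BusRdX Flush; mem=80
  op11 P3: load  L4 → I/I/S/S on L4; bus BusRd; mem=10
  op12 P3: load  L5 → S/S/I/S on L5; bus BusRd; mem=17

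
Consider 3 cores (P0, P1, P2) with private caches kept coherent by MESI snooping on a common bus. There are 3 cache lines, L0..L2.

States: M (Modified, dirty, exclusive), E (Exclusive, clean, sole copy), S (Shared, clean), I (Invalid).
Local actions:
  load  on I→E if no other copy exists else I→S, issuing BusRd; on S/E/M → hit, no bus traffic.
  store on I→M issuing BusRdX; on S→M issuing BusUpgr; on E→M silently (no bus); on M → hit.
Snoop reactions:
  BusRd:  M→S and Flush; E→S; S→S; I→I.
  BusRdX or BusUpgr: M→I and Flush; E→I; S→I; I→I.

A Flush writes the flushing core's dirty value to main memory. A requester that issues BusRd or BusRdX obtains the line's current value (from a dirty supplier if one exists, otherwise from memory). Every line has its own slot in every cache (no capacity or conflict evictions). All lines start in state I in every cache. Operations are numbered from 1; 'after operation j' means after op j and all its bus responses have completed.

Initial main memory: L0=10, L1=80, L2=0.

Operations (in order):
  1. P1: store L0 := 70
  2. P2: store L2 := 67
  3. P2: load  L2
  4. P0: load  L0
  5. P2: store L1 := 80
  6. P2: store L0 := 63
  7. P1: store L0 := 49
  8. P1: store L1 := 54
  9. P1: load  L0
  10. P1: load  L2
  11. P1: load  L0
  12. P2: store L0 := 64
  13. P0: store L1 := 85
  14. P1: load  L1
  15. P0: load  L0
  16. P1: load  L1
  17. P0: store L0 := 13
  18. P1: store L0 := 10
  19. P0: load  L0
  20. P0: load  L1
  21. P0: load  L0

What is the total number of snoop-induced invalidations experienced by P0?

invalidations = 2

1. P1: store L0 := 70  bus=[BusRdX]  L0: P0=I P1=M P2=I  mem[L0]=10
2. P2: store L2 := 67  bus=[BusRdX]  L2: P0=I P1=I P2=M  mem[L2]=0
3. P2: load  L2  bus=[-]  L2: P0=I P1=I P2=M  mem[L2]=0
4. P0: load  L0  bus=[BusRd,Flush]  L0: P0=S P1=S P2=I  mem[L0]=70
5. P2: store L1 := 80  bus=[BusRdX]  L1: P0=I P1=I P2=M  mem[L1]=80
6. P2: store L0 := 63  bus=[BusRdX]  L0: P0=I P1=I P2=M  mem[L0]=70
7. P1: store L0 := 49  bus=[BusRdX,Flush]  L0: P0=I P1=M P2=I  mem[L0]=63
8. P1: store L1 := 54  bus=[BusRdX,Flush]  L1: P0=I P1=M P2=I  mem[L1]=80
9. P1: load  L0  bus=[-]  L0: P0=I P1=M P2=I  mem[L0]=63
10. P1: load  L2  bus=[BusRd,Flush]  L2: P0=I P1=S P2=S  mem[L2]=67
11. P1: load  L0  bus=[-]  L0: P0=I P1=M P2=I  mem[L0]=63
12. P2: store L0 := 64  bus=[BusRdX,Flush]  L0: P0=I P1=I P2=M  mem[L0]=49
13. P0: store L1 := 85  bus=[BusRdX,Flush]  L1: P0=M P1=I P2=I  mem[L1]=54
14. P1: load  L1  bus=[BusRd,Flush]  L1: P0=S P1=S P2=I  mem[L1]=85
15. P0: load  L0  bus=[BusRd,Flush]  L0: P0=S P1=I P2=S  mem[L0]=64
16. P1: load  L1  bus=[-]  L1: P0=S P1=S P2=I  mem[L1]=85
17. P0: store L0 := 13  bus=[BusUpgr]  L0: P0=M P1=I P2=I  mem[L0]=64
18. P1: store L0 := 10  bus=[BusRdX,Flush]  L0: P0=I P1=M P2=I  mem[L0]=13
19. P0: load  L0  bus=[BusRd,Flush]  L0: P0=S P1=S P2=I  mem[L0]=10
20. P0: load  L1  bus=[-]  L1: P0=S P1=S P2=I  mem[L1]=85
21. P0: load  L0  bus=[-]  L0: P0=S P1=S P2=I  mem[L0]=10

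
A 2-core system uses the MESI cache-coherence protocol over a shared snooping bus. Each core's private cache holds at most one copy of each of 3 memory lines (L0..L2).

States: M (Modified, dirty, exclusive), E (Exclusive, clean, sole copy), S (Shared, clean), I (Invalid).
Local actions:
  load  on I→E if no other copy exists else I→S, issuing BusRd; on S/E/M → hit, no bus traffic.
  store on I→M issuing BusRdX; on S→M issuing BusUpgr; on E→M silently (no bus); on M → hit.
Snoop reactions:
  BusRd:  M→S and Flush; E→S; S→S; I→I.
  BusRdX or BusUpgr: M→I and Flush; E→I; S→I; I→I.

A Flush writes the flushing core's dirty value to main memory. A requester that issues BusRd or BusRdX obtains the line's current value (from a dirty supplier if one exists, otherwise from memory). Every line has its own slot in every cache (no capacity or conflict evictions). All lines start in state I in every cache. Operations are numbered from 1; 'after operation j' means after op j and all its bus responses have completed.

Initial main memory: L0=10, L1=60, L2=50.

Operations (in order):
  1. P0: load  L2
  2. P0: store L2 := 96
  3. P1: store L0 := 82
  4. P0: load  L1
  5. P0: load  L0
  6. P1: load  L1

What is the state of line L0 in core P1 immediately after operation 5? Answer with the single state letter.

  op1 P0: load  L2 → E/I on L2; bus BusRd; mem=50
  op2 P0: store L2 := 96 → M/I on L2; bus (none); mem=50
  op3 P1: store L0 := 82 → I/M on L0; bus BusRdX; mem=10
  op4 P0: load  L1 → E/I on L1; bus BusRd; mem=60
  op5 P0: load  L0 → S/S on L0; bus BusRd Flush; mem=82
  op6 P1: load  L1 → S/S on L1; bus BusRd; mem=60

state = S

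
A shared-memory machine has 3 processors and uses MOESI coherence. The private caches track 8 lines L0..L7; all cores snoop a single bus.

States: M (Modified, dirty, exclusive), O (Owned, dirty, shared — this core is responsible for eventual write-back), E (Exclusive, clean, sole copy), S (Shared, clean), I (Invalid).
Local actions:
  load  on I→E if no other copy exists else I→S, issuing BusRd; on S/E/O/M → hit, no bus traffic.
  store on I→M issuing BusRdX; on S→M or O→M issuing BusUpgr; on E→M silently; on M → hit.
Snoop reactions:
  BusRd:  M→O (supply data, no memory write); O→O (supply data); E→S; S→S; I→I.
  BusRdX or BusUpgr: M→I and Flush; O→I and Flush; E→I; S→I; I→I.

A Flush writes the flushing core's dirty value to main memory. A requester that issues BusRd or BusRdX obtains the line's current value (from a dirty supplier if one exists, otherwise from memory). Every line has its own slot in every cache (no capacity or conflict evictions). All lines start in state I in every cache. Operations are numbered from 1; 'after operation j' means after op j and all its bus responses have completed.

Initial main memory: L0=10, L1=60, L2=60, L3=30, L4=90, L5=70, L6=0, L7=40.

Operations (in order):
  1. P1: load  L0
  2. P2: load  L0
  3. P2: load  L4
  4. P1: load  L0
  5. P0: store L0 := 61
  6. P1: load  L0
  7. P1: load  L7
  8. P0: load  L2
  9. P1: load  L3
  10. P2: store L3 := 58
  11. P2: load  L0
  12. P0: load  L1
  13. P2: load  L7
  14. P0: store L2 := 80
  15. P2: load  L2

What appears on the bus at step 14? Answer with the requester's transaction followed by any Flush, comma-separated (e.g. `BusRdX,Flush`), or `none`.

bus = none

  op1 P1: load  L0 → I/E/I on L0; bus BusRd; mem=10
  op2 P2: load  L0 → I/S/S on L0; bus BusRd; mem=10
  op3 P2: load  L4 → I/I/E on L4; bus BusRd; mem=90
  op4 P1: load  L0 → I/S/S on L0; bus (none); mem=10
  op5 P0: store L0 := 61 → M/I/I on L0; bus BusRdX; mem=10
  op6 P1: load  L0 → O/S/I on L0; bus BusRd; mem=10
  op7 P1: load  L7 → I/E/I on L7; bus BusRd; mem=40
  op8 P0: load  L2 → E/I/I on L2; bus BusRd; mem=60
  op9 P1: load  L3 → I/E/I on L3; bus BusRd; mem=30
  op10 P2: store L3 := 58 → I/I/M on L3; bus BusRdX; mem=30
  op11 P2: load  L0 → O/S/S on L0; bus BusRd; mem=10
  op12 P0: load  L1 → E/I/I on L1; bus BusRd; mem=60
  op13 P2: load  L7 → I/S/S on L7; bus BusRd; mem=40
  op14 P0: store L2 := 80 → M/I/I on L2; bus (none); mem=60
  op15 P2: load  L2 → O/I/S on L2; bus BusRd; mem=60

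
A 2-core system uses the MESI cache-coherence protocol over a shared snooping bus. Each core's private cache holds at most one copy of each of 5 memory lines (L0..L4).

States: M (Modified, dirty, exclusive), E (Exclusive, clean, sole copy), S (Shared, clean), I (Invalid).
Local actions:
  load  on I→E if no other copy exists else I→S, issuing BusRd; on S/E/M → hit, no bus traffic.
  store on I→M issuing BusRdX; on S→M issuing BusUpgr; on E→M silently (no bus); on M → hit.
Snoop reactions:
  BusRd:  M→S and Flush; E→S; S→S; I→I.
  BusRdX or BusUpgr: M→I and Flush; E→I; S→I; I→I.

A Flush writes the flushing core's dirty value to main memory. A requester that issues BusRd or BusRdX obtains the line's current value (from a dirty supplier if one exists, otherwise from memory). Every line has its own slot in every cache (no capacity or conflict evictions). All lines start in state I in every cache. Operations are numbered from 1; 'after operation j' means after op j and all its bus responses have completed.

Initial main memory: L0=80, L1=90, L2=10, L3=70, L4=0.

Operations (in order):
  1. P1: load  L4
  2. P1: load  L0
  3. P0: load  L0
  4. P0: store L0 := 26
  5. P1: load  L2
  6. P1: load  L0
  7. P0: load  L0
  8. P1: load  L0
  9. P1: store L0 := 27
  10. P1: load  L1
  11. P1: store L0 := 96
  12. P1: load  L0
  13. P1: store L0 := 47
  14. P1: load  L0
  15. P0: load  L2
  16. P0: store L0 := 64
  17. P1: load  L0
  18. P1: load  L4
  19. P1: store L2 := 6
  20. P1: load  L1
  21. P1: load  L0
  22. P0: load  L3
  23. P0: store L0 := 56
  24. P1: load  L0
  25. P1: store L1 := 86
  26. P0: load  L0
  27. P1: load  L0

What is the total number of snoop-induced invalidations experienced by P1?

invalidations = 3

[1] P1: load  L4 | P0:I, P1:E(0) | bus: BusRd
[2] P1: load  L0 | P0:I, P1:E(80) | bus: BusRd
[3] P0: load  L0 | P0:S(80), P1:S(80) | bus: BusRd
[4] P0: store L0 := 26 | P0:M(26), P1:I | bus: BusUpgr
[5] P1: load  L2 | P0:I, P1:E(10) | bus: BusRd
[6] P1: load  L0 | P0:S(26), P1:S(26) | bus: BusRd,Flush
[7] P0: load  L0 | P0:S(26), P1:S(26) | bus: none
[8] P1: load  L0 | P0:S(26), P1:S(26) | bus: none
[9] P1: store L0 := 27 | P0:I, P1:M(27) | bus: BusUpgr
[10] P1: load  L1 | P0:I, P1:E(90) | bus: BusRd
[11] P1: store L0 := 96 | P0:I, P1:M(96) | bus: none
[12] P1: load  L0 | P0:I, P1:M(96) | bus: none
[13] P1: store L0 := 47 | P0:I, P1:M(47) | bus: none
[14] P1: load  L0 | P0:I, P1:M(47) | bus: none
[15] P0: load  L2 | P0:S(10), P1:S(10) | bus: BusRd
[16] P0: store L0 := 64 | P0:M(64), P1:I | bus: BusRdX,Flush
[17] P1: load  L0 | P0:S(64), P1:S(64) | bus: BusRd,Flush
[18] P1: load  L4 | P0:I, P1:E(0) | bus: none
[19] P1: store L2 := 6 | P0:I, P1:M(6) | bus: BusUpgr
[20] P1: load  L1 | P0:I, P1:E(90) | bus: none
[21] P1: load  L0 | P0:S(64), P1:S(64) | bus: none
[22] P0: load  L3 | P0:E(70), P1:I | bus: BusRd
[23] P0: store L0 := 56 | P0:M(56), P1:I | bus: BusUpgr
[24] P1: load  L0 | P0:S(56), P1:S(56) | bus: BusRd,Flush
[25] P1: store L1 := 86 | P0:I, P1:M(86) | bus: none
[26] P0: load  L0 | P0:S(56), P1:S(56) | bus: none
[27] P1: load  L0 | P0:S(56), P1:S(56) | bus: none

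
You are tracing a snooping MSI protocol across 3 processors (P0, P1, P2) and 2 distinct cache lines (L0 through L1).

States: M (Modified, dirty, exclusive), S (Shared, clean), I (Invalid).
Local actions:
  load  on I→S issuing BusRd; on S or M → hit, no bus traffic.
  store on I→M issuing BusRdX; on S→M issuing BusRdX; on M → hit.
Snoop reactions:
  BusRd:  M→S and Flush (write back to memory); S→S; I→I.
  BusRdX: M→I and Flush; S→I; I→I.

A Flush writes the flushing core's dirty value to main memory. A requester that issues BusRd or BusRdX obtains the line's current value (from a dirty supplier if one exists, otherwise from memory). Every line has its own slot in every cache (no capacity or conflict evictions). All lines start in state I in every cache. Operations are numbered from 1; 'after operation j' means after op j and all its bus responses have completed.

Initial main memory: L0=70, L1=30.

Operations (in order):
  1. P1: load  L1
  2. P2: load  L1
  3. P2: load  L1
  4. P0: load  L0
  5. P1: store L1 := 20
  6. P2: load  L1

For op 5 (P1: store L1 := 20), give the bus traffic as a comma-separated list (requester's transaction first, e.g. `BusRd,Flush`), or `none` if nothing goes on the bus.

1. P1: load  L1  bus=[BusRd]  L1: P0=I P1=S P2=I  mem[L1]=30
2. P2: load  L1  bus=[BusRd]  L1: P0=I P1=S P2=S  mem[L1]=30
3. P2: load  L1  bus=[-]  L1: P0=I P1=S P2=S  mem[L1]=30
4. P0: load  L0  bus=[BusRd]  L0: P0=S P1=I P2=I  mem[L0]=70
5. P1: store L1 := 20  bus=[BusRdX]  L1: P0=I P1=M P2=I  mem[L1]=30
6. P2: load  L1  bus=[BusRd,Flush]  L1: P0=I P1=S P2=S  mem[L1]=20

bus = BusRdX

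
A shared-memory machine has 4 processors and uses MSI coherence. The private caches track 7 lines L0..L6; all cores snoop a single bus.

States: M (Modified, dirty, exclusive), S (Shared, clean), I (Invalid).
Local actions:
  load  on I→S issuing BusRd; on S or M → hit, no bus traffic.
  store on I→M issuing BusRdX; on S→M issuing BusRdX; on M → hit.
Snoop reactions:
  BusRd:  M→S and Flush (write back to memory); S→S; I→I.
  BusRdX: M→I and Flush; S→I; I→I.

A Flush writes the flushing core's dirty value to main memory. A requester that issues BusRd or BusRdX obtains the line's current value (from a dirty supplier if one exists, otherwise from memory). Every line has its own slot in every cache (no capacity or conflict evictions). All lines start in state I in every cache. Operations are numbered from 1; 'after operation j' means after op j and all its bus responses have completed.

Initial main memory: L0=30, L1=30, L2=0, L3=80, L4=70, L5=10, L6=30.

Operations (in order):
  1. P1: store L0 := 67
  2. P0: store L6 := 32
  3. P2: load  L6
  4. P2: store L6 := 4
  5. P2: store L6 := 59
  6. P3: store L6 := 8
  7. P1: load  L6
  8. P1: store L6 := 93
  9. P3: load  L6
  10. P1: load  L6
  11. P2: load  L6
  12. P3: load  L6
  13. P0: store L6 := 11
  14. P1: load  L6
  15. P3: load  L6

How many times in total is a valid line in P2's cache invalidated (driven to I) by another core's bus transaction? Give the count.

invalidations = 2

1. P1: store L0 := 67  bus=[BusRdX]  L0: P0=I P1=M P2=I P3=I  mem[L0]=30
2. P0: store L6 := 32  bus=[BusRdX]  L6: P0=M P1=I P2=I P3=I  mem[L6]=30
3. P2: load  L6  bus=[BusRd,Flush]  L6: P0=S P1=I P2=S P3=I  mem[L6]=32
4. P2: store L6 := 4  bus=[BusRdX]  L6: P0=I P1=I P2=M P3=I  mem[L6]=32
5. P2: store L6 := 59  bus=[-]  L6: P0=I P1=I P2=M P3=I  mem[L6]=32
6. P3: store L6 := 8  bus=[BusRdX,Flush]  L6: P0=I P1=I P2=I P3=M  mem[L6]=59
7. P1: load  L6  bus=[BusRd,Flush]  L6: P0=I P1=S P2=I P3=S  mem[L6]=8
8. P1: store L6 := 93  bus=[BusRdX]  L6: P0=I P1=M P2=I P3=I  mem[L6]=8
9. P3: load  L6  bus=[BusRd,Flush]  L6: P0=I P1=S P2=I P3=S  mem[L6]=93
10. P1: load  L6  bus=[-]  L6: P0=I P1=S P2=I P3=S  mem[L6]=93
11. P2: load  L6  bus=[BusRd]  L6: P0=I P1=S P2=S P3=S  mem[L6]=93
12. P3: load  L6  bus=[-]  L6: P0=I P1=S P2=S P3=S  mem[L6]=93
13. P0: store L6 := 11  bus=[BusRdX]  L6: P0=M P1=I P2=I P3=I  mem[L6]=93
14. P1: load  L6  bus=[BusRd,Flush]  L6: P0=S P1=S P2=I P3=I  mem[L6]=11
15. P3: load  L6  bus=[BusRd]  L6: P0=S P1=S P2=I P3=S  mem[L6]=11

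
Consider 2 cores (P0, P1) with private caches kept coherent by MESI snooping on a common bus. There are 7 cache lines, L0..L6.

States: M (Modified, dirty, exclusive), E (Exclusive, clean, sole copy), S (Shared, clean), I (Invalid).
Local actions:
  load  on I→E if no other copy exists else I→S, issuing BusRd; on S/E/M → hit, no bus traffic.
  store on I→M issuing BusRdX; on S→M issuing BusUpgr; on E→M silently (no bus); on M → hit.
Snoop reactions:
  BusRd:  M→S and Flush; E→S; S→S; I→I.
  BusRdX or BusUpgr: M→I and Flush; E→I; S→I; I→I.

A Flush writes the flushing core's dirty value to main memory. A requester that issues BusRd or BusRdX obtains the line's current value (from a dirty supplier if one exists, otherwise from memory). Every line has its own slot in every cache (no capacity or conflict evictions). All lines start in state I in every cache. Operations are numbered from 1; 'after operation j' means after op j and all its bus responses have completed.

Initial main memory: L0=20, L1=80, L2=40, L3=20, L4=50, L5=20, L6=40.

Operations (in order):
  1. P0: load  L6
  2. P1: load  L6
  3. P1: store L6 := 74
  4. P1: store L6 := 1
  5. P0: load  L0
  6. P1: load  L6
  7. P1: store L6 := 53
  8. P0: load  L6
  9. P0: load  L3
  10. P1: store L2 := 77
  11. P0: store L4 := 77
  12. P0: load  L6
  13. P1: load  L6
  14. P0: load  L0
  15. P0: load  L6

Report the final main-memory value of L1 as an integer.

  op1 P0: load  L6 → E/I on L6; bus BusRd; mem=40
  op2 P1: load  L6 → S/S on L6; bus BusRd; mem=40
  op3 P1: store L6 := 74 → I/M on L6; bus BusUpgr; mem=40
  op4 P1: store L6 := 1 → I/M on L6; bus (none); mem=40
  op5 P0: load  L0 → E/I on L0; bus BusRd; mem=20
  op6 P1: load  L6 → I/M on L6; bus (none); mem=40
  op7 P1: store L6 := 53 → I/M on L6; bus (none); mem=40
  op8 P0: load  L6 → S/S on L6; bus BusRd Flush; mem=53
  op9 P0: load  L3 → E/I on L3; bus BusRd; mem=20
  op10 P1: store L2 := 77 → I/M on L2; bus BusRdX; mem=40
  op11 P0: store L4 := 77 → M/I on L4; bus BusRdX; mem=50
  op12 P0: load  L6 → S/S on L6; bus (none); mem=53
  op13 P1: load  L6 → S/S on L6; bus (none); mem=53
  op14 P0: load  L0 → E/I on L0; bus (none); mem=20
  op15 P0: load  L6 → S/S on L6; bus (none); mem=53

memory[L1] = 80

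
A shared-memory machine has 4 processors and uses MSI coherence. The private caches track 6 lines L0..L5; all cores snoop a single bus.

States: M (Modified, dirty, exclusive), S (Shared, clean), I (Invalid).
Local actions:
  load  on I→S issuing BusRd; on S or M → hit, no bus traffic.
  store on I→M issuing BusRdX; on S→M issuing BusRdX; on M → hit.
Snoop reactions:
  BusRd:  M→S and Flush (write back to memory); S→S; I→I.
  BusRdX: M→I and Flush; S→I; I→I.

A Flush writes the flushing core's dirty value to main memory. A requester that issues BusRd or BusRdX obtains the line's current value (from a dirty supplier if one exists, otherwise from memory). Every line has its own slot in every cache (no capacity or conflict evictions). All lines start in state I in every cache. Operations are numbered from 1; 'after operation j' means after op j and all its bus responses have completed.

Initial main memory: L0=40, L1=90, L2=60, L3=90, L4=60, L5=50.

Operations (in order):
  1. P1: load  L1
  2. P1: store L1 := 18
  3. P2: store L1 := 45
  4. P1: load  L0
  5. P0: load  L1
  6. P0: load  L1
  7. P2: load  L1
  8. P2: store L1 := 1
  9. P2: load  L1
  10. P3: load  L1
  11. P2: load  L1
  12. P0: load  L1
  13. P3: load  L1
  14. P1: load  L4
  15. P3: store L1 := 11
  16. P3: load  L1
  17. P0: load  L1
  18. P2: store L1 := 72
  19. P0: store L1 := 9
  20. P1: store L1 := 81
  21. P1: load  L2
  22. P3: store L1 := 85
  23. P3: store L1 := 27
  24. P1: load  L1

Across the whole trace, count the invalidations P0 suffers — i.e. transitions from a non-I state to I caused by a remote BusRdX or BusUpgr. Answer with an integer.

invalidations = 4

[1] P1: load  L1 | P0:I, P1:S(90), P2:I, P3:I | bus: BusRd
[2] P1: store L1 := 18 | P0:I, P1:M(18), P2:I, P3:I | bus: BusRdX
[3] P2: store L1 := 45 | P0:I, P1:I, P2:M(45), P3:I | bus: BusRdX,Flush
[4] P1: load  L0 | P0:I, P1:S(40), P2:I, P3:I | bus: BusRd
[5] P0: load  L1 | P0:S(45), P1:I, P2:S(45), P3:I | bus: BusRd,Flush
[6] P0: load  L1 | P0:S(45), P1:I, P2:S(45), P3:I | bus: none
[7] P2: load  L1 | P0:S(45), P1:I, P2:S(45), P3:I | bus: none
[8] P2: store L1 := 1 | P0:I, P1:I, P2:M(1), P3:I | bus: BusRdX
[9] P2: load  L1 | P0:I, P1:I, P2:M(1), P3:I | bus: none
[10] P3: load  L1 | P0:I, P1:I, P2:S(1), P3:S(1) | bus: BusRd,Flush
[11] P2: load  L1 | P0:I, P1:I, P2:S(1), P3:S(1) | bus: none
[12] P0: load  L1 | P0:S(1), P1:I, P2:S(1), P3:S(1) | bus: BusRd
[13] P3: load  L1 | P0:S(1), P1:I, P2:S(1), P3:S(1) | bus: none
[14] P1: load  L4 | P0:I, P1:S(60), P2:I, P3:I | bus: BusRd
[15] P3: store L1 := 11 | P0:I, P1:I, P2:I, P3:M(11) | bus: BusRdX
[16] P3: load  L1 | P0:I, P1:I, P2:I, P3:M(11) | bus: none
[17] P0: load  L1 | P0:S(11), P1:I, P2:I, P3:S(11) | bus: BusRd,Flush
[18] P2: store L1 := 72 | P0:I, P1:I, P2:M(72), P3:I | bus: BusRdX
[19] P0: store L1 := 9 | P0:M(9), P1:I, P2:I, P3:I | bus: BusRdX,Flush
[20] P1: store L1 := 81 | P0:I, P1:M(81), P2:I, P3:I | bus: BusRdX,Flush
[21] P1: load  L2 | P0:I, P1:S(60), P2:I, P3:I | bus: BusRd
[22] P3: store L1 := 85 | P0:I, P1:I, P2:I, P3:M(85) | bus: BusRdX,Flush
[23] P3: store L1 := 27 | P0:I, P1:I, P2:I, P3:M(27) | bus: none
[24] P1: load  L1 | P0:I, P1:S(27), P2:I, P3:S(27) | bus: BusRd,Flush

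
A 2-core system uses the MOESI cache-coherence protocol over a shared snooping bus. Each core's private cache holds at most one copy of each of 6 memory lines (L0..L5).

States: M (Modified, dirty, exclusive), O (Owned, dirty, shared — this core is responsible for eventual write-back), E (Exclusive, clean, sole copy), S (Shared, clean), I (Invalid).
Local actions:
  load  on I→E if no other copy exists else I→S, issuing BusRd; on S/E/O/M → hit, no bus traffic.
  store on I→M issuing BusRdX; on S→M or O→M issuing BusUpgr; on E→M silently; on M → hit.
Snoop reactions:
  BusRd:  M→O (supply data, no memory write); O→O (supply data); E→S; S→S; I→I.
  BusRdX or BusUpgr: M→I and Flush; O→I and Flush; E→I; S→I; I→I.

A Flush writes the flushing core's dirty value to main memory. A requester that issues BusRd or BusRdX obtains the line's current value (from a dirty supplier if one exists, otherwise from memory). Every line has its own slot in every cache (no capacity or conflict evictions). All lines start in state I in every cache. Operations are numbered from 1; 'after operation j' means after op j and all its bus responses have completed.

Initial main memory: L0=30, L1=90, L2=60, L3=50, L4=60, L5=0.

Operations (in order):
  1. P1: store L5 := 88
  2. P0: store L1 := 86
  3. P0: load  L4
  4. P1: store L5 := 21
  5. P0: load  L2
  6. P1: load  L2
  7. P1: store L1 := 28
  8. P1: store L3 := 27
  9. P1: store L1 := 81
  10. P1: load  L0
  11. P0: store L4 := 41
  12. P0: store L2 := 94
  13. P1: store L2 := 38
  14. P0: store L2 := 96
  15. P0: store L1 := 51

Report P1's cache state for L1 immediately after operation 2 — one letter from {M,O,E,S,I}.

state = I

[1] P1: store L5 := 88 | P0:I, P1:M(88) | bus: BusRdX
[2] P0: store L1 := 86 | P0:M(86), P1:I | bus: BusRdX
[3] P0: load  L4 | P0:E(60), P1:I | bus: BusRd
[4] P1: store L5 := 21 | P0:I, P1:M(21) | bus: none
[5] P0: load  L2 | P0:E(60), P1:I | bus: BusRd
[6] P1: load  L2 | P0:S(60), P1:S(60) | bus: BusRd
[7] P1: store L1 := 28 | P0:I, P1:M(28) | bus: BusRdX,Flush
[8] P1: store L3 := 27 | P0:I, P1:M(27) | bus: BusRdX
[9] P1: store L1 := 81 | P0:I, P1:M(81) | bus: none
[10] P1: load  L0 | P0:I, P1:E(30) | bus: BusRd
[11] P0: store L4 := 41 | P0:M(41), P1:I | bus: none
[12] P0: store L2 := 94 | P0:M(94), P1:I | bus: BusUpgr
[13] P1: store L2 := 38 | P0:I, P1:M(38) | bus: BusRdX,Flush
[14] P0: store L2 := 96 | P0:M(96), P1:I | bus: BusRdX,Flush
[15] P0: store L1 := 51 | P0:M(51), P1:I | bus: BusRdX,Flush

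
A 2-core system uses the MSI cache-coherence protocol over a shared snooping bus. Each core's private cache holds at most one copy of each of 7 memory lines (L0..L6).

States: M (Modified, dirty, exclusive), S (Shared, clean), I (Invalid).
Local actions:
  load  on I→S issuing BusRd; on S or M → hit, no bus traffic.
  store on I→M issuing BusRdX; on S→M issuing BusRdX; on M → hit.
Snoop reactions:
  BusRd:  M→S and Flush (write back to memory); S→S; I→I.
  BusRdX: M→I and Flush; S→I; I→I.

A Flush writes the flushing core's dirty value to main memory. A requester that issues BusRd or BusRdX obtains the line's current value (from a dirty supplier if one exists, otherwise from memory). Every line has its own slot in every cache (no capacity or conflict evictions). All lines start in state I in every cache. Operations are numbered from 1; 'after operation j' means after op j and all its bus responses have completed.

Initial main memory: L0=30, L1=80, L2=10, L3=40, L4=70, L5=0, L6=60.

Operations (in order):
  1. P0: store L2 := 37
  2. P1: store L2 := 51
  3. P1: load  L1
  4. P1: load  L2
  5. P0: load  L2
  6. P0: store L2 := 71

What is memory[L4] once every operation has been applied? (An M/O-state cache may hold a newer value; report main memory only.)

memory[L4] = 70

[1] P0: store L2 := 37 | P0:M(37), P1:I | bus: BusRdX
[2] P1: store L2 := 51 | P0:I, P1:M(51) | bus: BusRdX,Flush
[3] P1: load  L1 | P0:I, P1:S(80) | bus: BusRd
[4] P1: load  L2 | P0:I, P1:M(51) | bus: none
[5] P0: load  L2 | P0:S(51), P1:S(51) | bus: BusRd,Flush
[6] P0: store L2 := 71 | P0:M(71), P1:I | bus: BusRdX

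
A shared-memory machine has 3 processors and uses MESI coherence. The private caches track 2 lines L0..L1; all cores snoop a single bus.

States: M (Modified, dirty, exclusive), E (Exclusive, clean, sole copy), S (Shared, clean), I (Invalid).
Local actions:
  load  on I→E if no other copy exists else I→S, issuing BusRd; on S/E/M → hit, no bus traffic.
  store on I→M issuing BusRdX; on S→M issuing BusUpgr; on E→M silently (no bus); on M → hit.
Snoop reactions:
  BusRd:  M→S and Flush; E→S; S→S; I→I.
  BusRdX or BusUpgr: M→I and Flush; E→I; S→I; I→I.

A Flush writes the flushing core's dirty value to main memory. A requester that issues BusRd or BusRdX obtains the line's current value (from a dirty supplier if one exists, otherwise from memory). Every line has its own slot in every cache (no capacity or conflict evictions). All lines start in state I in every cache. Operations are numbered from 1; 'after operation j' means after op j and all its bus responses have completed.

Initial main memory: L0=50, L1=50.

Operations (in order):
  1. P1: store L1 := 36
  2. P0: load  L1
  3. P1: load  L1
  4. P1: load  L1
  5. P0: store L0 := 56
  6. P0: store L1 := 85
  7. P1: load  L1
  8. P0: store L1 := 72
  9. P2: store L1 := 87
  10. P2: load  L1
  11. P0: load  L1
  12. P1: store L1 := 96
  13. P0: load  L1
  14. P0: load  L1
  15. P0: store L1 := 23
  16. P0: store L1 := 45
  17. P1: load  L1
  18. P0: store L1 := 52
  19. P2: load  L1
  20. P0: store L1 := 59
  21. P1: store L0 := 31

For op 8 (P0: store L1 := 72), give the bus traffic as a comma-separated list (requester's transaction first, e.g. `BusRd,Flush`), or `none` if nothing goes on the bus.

step 1: P1: store L1 := 36  ⟶  IMI  (L1)  txn=BusRdX  M[L1]=50
step 2: P0: load  L1  ⟶  SSI  (L1)  txn=BusRd+Flush  M[L1]=36
step 3: P1: load  L1  ⟶  SSI  (L1)  txn=∅  M[L1]=36
step 4: P1: load  L1  ⟶  SSI  (L1)  txn=∅  M[L1]=36
step 5: P0: store L0 := 56  ⟶  MII  (L0)  txn=BusRdX  M[L0]=50
step 6: P0: store L1 := 85  ⟶  MII  (L1)  txn=BusUpgr  M[L1]=36
step 7: P1: load  L1  ⟶  SSI  (L1)  txn=BusRd+Flush  M[L1]=85
step 8: P0: store L1 := 72  ⟶  MII  (L1)  txn=BusUpgr  M[L1]=85
step 9: P2: store L1 := 87  ⟶  IIM  (L1)  txn=BusRdX+Flush  M[L1]=72
step 10: P2: load  L1  ⟶  IIM  (L1)  txn=∅  M[L1]=72
step 11: P0: load  L1  ⟶  SIS  (L1)  txn=BusRd+Flush  M[L1]=87
step 12: P1: store L1 := 96  ⟶  IMI  (L1)  txn=BusRdX  M[L1]=87
step 13: P0: load  L1  ⟶  SSI  (L1)  txn=BusRd+Flush  M[L1]=96
step 14: P0: load  L1  ⟶  SSI  (L1)  txn=∅  M[L1]=96
step 15: P0: store L1 := 23  ⟶  MII  (L1)  txn=BusUpgr  M[L1]=96
step 16: P0: store L1 := 45  ⟶  MII  (L1)  txn=∅  M[L1]=96
step 17: P1: load  L1  ⟶  SSI  (L1)  txn=BusRd+Flush  M[L1]=45
step 18: P0: store L1 := 52  ⟶  MII  (L1)  txn=BusUpgr  M[L1]=45
step 19: P2: load  L1  ⟶  SIS  (L1)  txn=BusRd+Flush  M[L1]=52
step 20: P0: store L1 := 59  ⟶  MII  (L1)  txn=BusUpgr  M[L1]=52
step 21: P1: store L0 := 31  ⟶  IMI  (L0)  txn=BusRdX+Flush  M[L0]=56

bus = BusUpgr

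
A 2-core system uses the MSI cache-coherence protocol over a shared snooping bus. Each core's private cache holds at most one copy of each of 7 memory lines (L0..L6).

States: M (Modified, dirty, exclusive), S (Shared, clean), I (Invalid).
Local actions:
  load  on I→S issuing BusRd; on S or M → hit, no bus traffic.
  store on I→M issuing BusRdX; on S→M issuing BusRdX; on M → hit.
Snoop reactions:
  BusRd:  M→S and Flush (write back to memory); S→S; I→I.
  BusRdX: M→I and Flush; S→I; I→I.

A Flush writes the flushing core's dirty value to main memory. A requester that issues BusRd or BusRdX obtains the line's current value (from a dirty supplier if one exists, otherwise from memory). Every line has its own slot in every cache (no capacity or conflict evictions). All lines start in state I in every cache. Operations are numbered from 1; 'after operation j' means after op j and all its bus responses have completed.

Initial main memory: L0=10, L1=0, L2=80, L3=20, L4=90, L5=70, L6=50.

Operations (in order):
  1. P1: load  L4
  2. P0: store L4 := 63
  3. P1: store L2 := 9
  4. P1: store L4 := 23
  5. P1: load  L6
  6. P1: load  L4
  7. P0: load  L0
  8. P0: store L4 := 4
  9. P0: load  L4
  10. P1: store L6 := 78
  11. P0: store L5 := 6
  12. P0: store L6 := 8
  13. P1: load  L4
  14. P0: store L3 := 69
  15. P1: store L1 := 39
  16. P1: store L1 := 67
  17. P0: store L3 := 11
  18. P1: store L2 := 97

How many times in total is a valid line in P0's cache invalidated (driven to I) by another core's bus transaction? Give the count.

1. P1: load  L4  bus=[BusRd]  L4: P0=I P1=S  mem[L4]=90
2. P0: store L4 := 63  bus=[BusRdX]  L4: P0=M P1=I  mem[L4]=90
3. P1: store L2 := 9  bus=[BusRdX]  L2: P0=I P1=M  mem[L2]=80
4. P1: store L4 := 23  bus=[BusRdX,Flush]  L4: P0=I P1=M  mem[L4]=63
5. P1: load  L6  bus=[BusRd]  L6: P0=I P1=S  mem[L6]=50
6. P1: load  L4  bus=[-]  L4: P0=I P1=M  mem[L4]=63
7. P0: load  L0  bus=[BusRd]  L0: P0=S P1=I  mem[L0]=10
8. P0: store L4 := 4  bus=[BusRdX,Flush]  L4: P0=M P1=I  mem[L4]=23
9. P0: load  L4  bus=[-]  L4: P0=M P1=I  mem[L4]=23
10. P1: store L6 := 78  bus=[BusRdX]  L6: P0=I P1=M  mem[L6]=50
11. P0: store L5 := 6  bus=[BusRdX]  L5: P0=M P1=I  mem[L5]=70
12. P0: store L6 := 8  bus=[BusRdX,Flush]  L6: P0=M P1=I  mem[L6]=78
13. P1: load  L4  bus=[BusRd,Flush]  L4: P0=S P1=S  mem[L4]=4
14. P0: store L3 := 69  bus=[BusRdX]  L3: P0=M P1=I  mem[L3]=20
15. P1: store L1 := 39  bus=[BusRdX]  L1: P0=I P1=M  mem[L1]=0
16. P1: store L1 := 67  bus=[-]  L1: P0=I P1=M  mem[L1]=0
17. P0: store L3 := 11  bus=[-]  L3: P0=M P1=I  mem[L3]=20
18. P1: store L2 := 97  bus=[-]  L2: P0=I P1=M  mem[L2]=80

invalidations = 1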